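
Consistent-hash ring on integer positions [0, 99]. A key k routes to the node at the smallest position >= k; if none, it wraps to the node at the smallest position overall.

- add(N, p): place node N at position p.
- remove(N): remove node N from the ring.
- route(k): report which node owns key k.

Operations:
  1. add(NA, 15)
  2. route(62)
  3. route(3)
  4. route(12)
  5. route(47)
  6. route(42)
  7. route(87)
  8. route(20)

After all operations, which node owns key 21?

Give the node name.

Op 1: add NA@15 -> ring=[15:NA]
Op 2: route key 62: none >= 62, wrap to smallest pos 15 -> NA
Op 3: route key 3: smallest pos >= 3 is 15 -> NA
Op 4: route key 12: smallest pos >= 12 is 15 -> NA
Op 5: route key 47: none >= 47, wrap to smallest pos 15 -> NA
Op 6: route key 42: none >= 42, wrap to smallest pos 15 -> NA
Op 7: route key 87: none >= 87, wrap to smallest pos 15 -> NA
Op 8: route key 20: none >= 20, wrap to smallest pos 15 -> NA
Final route key 21: none >= 21, wrap to smallest pos 15 -> NA

Answer: NA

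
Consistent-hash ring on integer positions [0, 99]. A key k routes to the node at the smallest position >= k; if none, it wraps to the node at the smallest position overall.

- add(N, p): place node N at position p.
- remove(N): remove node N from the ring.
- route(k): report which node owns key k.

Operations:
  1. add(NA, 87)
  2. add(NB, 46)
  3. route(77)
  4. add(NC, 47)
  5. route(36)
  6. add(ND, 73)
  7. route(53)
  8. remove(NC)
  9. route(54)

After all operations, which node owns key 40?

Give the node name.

Answer: NB

Derivation:
Op 1: add NA@87 -> ring=[87:NA]
Op 2: add NB@46 -> ring=[46:NB,87:NA]
Op 3: route key 77: smallest pos >= 77 is 87 -> NA
Op 4: add NC@47 -> ring=[46:NB,47:NC,87:NA]
Op 5: route key 36: smallest pos >= 36 is 46 -> NB
Op 6: add ND@73 -> ring=[46:NB,47:NC,73:ND,87:NA]
Op 7: route key 53: smallest pos >= 53 is 73 -> ND
Op 8: remove NC -> ring=[46:NB,73:ND,87:NA]
Op 9: route key 54: smallest pos >= 54 is 73 -> ND
Final route key 40: smallest pos >= 40 is 46 -> NB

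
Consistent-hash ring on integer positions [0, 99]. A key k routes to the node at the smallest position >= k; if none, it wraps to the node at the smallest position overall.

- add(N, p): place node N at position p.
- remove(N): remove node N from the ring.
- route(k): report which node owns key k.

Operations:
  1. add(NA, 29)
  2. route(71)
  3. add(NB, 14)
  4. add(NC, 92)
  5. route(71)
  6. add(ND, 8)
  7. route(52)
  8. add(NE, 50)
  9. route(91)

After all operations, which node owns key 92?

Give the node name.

Op 1: add NA@29 -> ring=[29:NA]
Op 2: route key 71: none >= 71, wrap to smallest pos 29 -> NA
Op 3: add NB@14 -> ring=[14:NB,29:NA]
Op 4: add NC@92 -> ring=[14:NB,29:NA,92:NC]
Op 5: route key 71: smallest pos >= 71 is 92 -> NC
Op 6: add ND@8 -> ring=[8:ND,14:NB,29:NA,92:NC]
Op 7: route key 52: smallest pos >= 52 is 92 -> NC
Op 8: add NE@50 -> ring=[8:ND,14:NB,29:NA,50:NE,92:NC]
Op 9: route key 91: smallest pos >= 91 is 92 -> NC
Final route key 92: smallest pos >= 92 is 92 -> NC

Answer: NC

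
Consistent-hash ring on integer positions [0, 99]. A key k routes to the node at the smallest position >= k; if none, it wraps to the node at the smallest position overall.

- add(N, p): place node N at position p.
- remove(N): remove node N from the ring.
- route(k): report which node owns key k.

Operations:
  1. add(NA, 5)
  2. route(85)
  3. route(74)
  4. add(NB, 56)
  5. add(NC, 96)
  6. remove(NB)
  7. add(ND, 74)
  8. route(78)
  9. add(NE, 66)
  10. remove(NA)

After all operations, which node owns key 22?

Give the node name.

Op 1: add NA@5 -> ring=[5:NA]
Op 2: route key 85: none >= 85, wrap to smallest pos 5 -> NA
Op 3: route key 74: none >= 74, wrap to smallest pos 5 -> NA
Op 4: add NB@56 -> ring=[5:NA,56:NB]
Op 5: add NC@96 -> ring=[5:NA,56:NB,96:NC]
Op 6: remove NB -> ring=[5:NA,96:NC]
Op 7: add ND@74 -> ring=[5:NA,74:ND,96:NC]
Op 8: route key 78: smallest pos >= 78 is 96 -> NC
Op 9: add NE@66 -> ring=[5:NA,66:NE,74:ND,96:NC]
Op 10: remove NA -> ring=[66:NE,74:ND,96:NC]
Final route key 22: smallest pos >= 22 is 66 -> NE

Answer: NE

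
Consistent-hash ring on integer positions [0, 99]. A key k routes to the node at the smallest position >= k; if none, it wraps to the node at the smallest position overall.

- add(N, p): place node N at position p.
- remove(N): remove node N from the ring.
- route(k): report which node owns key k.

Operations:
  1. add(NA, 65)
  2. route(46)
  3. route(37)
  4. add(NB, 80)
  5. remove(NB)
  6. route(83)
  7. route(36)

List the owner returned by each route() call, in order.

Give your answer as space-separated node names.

Op 1: add NA@65 -> ring=[65:NA]
Op 2: route key 46: smallest pos >= 46 is 65 -> NA
Op 3: route key 37: smallest pos >= 37 is 65 -> NA
Op 4: add NB@80 -> ring=[65:NA,80:NB]
Op 5: remove NB -> ring=[65:NA]
Op 6: route key 83: none >= 83, wrap to smallest pos 65 -> NA
Op 7: route key 36: smallest pos >= 36 is 65 -> NA

Answer: NA NA NA NA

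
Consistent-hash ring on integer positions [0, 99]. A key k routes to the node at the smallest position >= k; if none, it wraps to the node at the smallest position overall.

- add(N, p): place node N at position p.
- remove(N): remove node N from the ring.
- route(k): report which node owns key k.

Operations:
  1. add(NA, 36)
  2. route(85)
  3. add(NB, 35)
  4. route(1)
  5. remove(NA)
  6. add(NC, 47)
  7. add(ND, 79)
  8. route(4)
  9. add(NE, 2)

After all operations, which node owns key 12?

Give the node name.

Answer: NB

Derivation:
Op 1: add NA@36 -> ring=[36:NA]
Op 2: route key 85: none >= 85, wrap to smallest pos 36 -> NA
Op 3: add NB@35 -> ring=[35:NB,36:NA]
Op 4: route key 1: smallest pos >= 1 is 35 -> NB
Op 5: remove NA -> ring=[35:NB]
Op 6: add NC@47 -> ring=[35:NB,47:NC]
Op 7: add ND@79 -> ring=[35:NB,47:NC,79:ND]
Op 8: route key 4: smallest pos >= 4 is 35 -> NB
Op 9: add NE@2 -> ring=[2:NE,35:NB,47:NC,79:ND]
Final route key 12: smallest pos >= 12 is 35 -> NB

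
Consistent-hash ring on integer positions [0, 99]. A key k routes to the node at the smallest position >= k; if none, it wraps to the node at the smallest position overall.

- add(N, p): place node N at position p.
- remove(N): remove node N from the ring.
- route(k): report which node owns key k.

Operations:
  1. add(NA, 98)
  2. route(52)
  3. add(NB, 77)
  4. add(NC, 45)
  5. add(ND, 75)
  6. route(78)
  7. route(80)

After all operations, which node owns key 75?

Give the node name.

Answer: ND

Derivation:
Op 1: add NA@98 -> ring=[98:NA]
Op 2: route key 52: smallest pos >= 52 is 98 -> NA
Op 3: add NB@77 -> ring=[77:NB,98:NA]
Op 4: add NC@45 -> ring=[45:NC,77:NB,98:NA]
Op 5: add ND@75 -> ring=[45:NC,75:ND,77:NB,98:NA]
Op 6: route key 78: smallest pos >= 78 is 98 -> NA
Op 7: route key 80: smallest pos >= 80 is 98 -> NA
Final route key 75: smallest pos >= 75 is 75 -> ND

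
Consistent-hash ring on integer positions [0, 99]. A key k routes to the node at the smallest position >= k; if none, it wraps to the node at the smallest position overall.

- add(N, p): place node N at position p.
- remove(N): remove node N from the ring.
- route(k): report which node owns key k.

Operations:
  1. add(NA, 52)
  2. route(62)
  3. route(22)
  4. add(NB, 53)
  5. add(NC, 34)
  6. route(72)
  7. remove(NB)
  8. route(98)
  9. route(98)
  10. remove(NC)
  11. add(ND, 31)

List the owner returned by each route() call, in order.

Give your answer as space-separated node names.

Op 1: add NA@52 -> ring=[52:NA]
Op 2: route key 62: none >= 62, wrap to smallest pos 52 -> NA
Op 3: route key 22: smallest pos >= 22 is 52 -> NA
Op 4: add NB@53 -> ring=[52:NA,53:NB]
Op 5: add NC@34 -> ring=[34:NC,52:NA,53:NB]
Op 6: route key 72: none >= 72, wrap to smallest pos 34 -> NC
Op 7: remove NB -> ring=[34:NC,52:NA]
Op 8: route key 98: none >= 98, wrap to smallest pos 34 -> NC
Op 9: route key 98: none >= 98, wrap to smallest pos 34 -> NC
Op 10: remove NC -> ring=[52:NA]
Op 11: add ND@31 -> ring=[31:ND,52:NA]

Answer: NA NA NC NC NC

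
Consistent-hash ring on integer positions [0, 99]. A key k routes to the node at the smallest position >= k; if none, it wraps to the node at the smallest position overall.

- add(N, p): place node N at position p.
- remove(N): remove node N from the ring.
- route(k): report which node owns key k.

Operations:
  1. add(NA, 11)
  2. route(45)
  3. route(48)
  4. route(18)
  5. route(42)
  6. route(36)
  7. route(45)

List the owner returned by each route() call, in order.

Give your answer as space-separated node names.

Answer: NA NA NA NA NA NA

Derivation:
Op 1: add NA@11 -> ring=[11:NA]
Op 2: route key 45: none >= 45, wrap to smallest pos 11 -> NA
Op 3: route key 48: none >= 48, wrap to smallest pos 11 -> NA
Op 4: route key 18: none >= 18, wrap to smallest pos 11 -> NA
Op 5: route key 42: none >= 42, wrap to smallest pos 11 -> NA
Op 6: route key 36: none >= 36, wrap to smallest pos 11 -> NA
Op 7: route key 45: none >= 45, wrap to smallest pos 11 -> NA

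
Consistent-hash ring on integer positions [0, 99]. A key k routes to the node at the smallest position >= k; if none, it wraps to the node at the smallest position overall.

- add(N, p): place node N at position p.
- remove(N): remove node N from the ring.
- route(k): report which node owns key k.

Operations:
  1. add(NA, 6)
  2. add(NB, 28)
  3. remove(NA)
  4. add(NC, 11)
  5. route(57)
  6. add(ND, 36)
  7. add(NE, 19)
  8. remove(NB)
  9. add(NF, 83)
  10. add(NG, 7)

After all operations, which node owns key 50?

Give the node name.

Answer: NF

Derivation:
Op 1: add NA@6 -> ring=[6:NA]
Op 2: add NB@28 -> ring=[6:NA,28:NB]
Op 3: remove NA -> ring=[28:NB]
Op 4: add NC@11 -> ring=[11:NC,28:NB]
Op 5: route key 57: none >= 57, wrap to smallest pos 11 -> NC
Op 6: add ND@36 -> ring=[11:NC,28:NB,36:ND]
Op 7: add NE@19 -> ring=[11:NC,19:NE,28:NB,36:ND]
Op 8: remove NB -> ring=[11:NC,19:NE,36:ND]
Op 9: add NF@83 -> ring=[11:NC,19:NE,36:ND,83:NF]
Op 10: add NG@7 -> ring=[7:NG,11:NC,19:NE,36:ND,83:NF]
Final route key 50: smallest pos >= 50 is 83 -> NF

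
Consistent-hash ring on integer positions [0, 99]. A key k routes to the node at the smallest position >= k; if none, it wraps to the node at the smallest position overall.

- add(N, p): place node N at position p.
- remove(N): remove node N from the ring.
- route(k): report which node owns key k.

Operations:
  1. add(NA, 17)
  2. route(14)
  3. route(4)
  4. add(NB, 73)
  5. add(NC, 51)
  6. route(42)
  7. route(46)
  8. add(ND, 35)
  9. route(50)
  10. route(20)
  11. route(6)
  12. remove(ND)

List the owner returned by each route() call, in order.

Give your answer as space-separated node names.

Op 1: add NA@17 -> ring=[17:NA]
Op 2: route key 14: smallest pos >= 14 is 17 -> NA
Op 3: route key 4: smallest pos >= 4 is 17 -> NA
Op 4: add NB@73 -> ring=[17:NA,73:NB]
Op 5: add NC@51 -> ring=[17:NA,51:NC,73:NB]
Op 6: route key 42: smallest pos >= 42 is 51 -> NC
Op 7: route key 46: smallest pos >= 46 is 51 -> NC
Op 8: add ND@35 -> ring=[17:NA,35:ND,51:NC,73:NB]
Op 9: route key 50: smallest pos >= 50 is 51 -> NC
Op 10: route key 20: smallest pos >= 20 is 35 -> ND
Op 11: route key 6: smallest pos >= 6 is 17 -> NA
Op 12: remove ND -> ring=[17:NA,51:NC,73:NB]

Answer: NA NA NC NC NC ND NA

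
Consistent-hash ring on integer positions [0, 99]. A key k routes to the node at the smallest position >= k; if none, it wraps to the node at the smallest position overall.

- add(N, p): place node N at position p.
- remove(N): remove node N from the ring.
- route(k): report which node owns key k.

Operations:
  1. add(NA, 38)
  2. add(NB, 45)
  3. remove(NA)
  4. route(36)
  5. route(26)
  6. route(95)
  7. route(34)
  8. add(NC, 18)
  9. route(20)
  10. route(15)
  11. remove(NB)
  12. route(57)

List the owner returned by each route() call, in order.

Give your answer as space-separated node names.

Answer: NB NB NB NB NB NC NC

Derivation:
Op 1: add NA@38 -> ring=[38:NA]
Op 2: add NB@45 -> ring=[38:NA,45:NB]
Op 3: remove NA -> ring=[45:NB]
Op 4: route key 36: smallest pos >= 36 is 45 -> NB
Op 5: route key 26: smallest pos >= 26 is 45 -> NB
Op 6: route key 95: none >= 95, wrap to smallest pos 45 -> NB
Op 7: route key 34: smallest pos >= 34 is 45 -> NB
Op 8: add NC@18 -> ring=[18:NC,45:NB]
Op 9: route key 20: smallest pos >= 20 is 45 -> NB
Op 10: route key 15: smallest pos >= 15 is 18 -> NC
Op 11: remove NB -> ring=[18:NC]
Op 12: route key 57: none >= 57, wrap to smallest pos 18 -> NC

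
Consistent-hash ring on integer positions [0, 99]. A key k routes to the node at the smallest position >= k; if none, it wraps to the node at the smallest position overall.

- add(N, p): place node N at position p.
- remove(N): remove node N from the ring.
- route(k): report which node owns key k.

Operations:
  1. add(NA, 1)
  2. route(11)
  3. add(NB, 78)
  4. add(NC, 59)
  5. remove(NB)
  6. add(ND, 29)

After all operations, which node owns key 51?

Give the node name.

Op 1: add NA@1 -> ring=[1:NA]
Op 2: route key 11: none >= 11, wrap to smallest pos 1 -> NA
Op 3: add NB@78 -> ring=[1:NA,78:NB]
Op 4: add NC@59 -> ring=[1:NA,59:NC,78:NB]
Op 5: remove NB -> ring=[1:NA,59:NC]
Op 6: add ND@29 -> ring=[1:NA,29:ND,59:NC]
Final route key 51: smallest pos >= 51 is 59 -> NC

Answer: NC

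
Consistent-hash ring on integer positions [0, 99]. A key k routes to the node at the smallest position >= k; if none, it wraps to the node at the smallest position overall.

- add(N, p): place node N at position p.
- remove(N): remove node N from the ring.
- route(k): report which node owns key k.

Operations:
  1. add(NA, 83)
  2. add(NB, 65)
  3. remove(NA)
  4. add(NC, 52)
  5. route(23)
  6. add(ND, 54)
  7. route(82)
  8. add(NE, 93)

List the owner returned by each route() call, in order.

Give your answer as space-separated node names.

Answer: NC NC

Derivation:
Op 1: add NA@83 -> ring=[83:NA]
Op 2: add NB@65 -> ring=[65:NB,83:NA]
Op 3: remove NA -> ring=[65:NB]
Op 4: add NC@52 -> ring=[52:NC,65:NB]
Op 5: route key 23: smallest pos >= 23 is 52 -> NC
Op 6: add ND@54 -> ring=[52:NC,54:ND,65:NB]
Op 7: route key 82: none >= 82, wrap to smallest pos 52 -> NC
Op 8: add NE@93 -> ring=[52:NC,54:ND,65:NB,93:NE]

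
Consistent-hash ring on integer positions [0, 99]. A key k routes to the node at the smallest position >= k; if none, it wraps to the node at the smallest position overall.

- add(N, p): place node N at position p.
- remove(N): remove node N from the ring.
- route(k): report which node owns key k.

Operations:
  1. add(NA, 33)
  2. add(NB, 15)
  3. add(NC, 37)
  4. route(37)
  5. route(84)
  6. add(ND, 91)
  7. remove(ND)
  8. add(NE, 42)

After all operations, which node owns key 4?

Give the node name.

Answer: NB

Derivation:
Op 1: add NA@33 -> ring=[33:NA]
Op 2: add NB@15 -> ring=[15:NB,33:NA]
Op 3: add NC@37 -> ring=[15:NB,33:NA,37:NC]
Op 4: route key 37: smallest pos >= 37 is 37 -> NC
Op 5: route key 84: none >= 84, wrap to smallest pos 15 -> NB
Op 6: add ND@91 -> ring=[15:NB,33:NA,37:NC,91:ND]
Op 7: remove ND -> ring=[15:NB,33:NA,37:NC]
Op 8: add NE@42 -> ring=[15:NB,33:NA,37:NC,42:NE]
Final route key 4: smallest pos >= 4 is 15 -> NB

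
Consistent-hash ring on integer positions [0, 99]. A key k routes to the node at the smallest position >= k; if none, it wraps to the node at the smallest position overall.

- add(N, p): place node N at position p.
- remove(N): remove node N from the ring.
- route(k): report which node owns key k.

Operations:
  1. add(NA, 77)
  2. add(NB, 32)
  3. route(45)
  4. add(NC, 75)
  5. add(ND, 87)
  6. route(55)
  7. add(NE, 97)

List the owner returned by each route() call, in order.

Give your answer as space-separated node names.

Op 1: add NA@77 -> ring=[77:NA]
Op 2: add NB@32 -> ring=[32:NB,77:NA]
Op 3: route key 45: smallest pos >= 45 is 77 -> NA
Op 4: add NC@75 -> ring=[32:NB,75:NC,77:NA]
Op 5: add ND@87 -> ring=[32:NB,75:NC,77:NA,87:ND]
Op 6: route key 55: smallest pos >= 55 is 75 -> NC
Op 7: add NE@97 -> ring=[32:NB,75:NC,77:NA,87:ND,97:NE]

Answer: NA NC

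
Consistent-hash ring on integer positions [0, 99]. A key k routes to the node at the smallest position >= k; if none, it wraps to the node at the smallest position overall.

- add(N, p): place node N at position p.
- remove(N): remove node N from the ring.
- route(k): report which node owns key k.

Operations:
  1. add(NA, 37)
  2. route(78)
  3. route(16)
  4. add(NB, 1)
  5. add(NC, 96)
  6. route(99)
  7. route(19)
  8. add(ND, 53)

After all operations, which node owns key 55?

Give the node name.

Op 1: add NA@37 -> ring=[37:NA]
Op 2: route key 78: none >= 78, wrap to smallest pos 37 -> NA
Op 3: route key 16: smallest pos >= 16 is 37 -> NA
Op 4: add NB@1 -> ring=[1:NB,37:NA]
Op 5: add NC@96 -> ring=[1:NB,37:NA,96:NC]
Op 6: route key 99: none >= 99, wrap to smallest pos 1 -> NB
Op 7: route key 19: smallest pos >= 19 is 37 -> NA
Op 8: add ND@53 -> ring=[1:NB,37:NA,53:ND,96:NC]
Final route key 55: smallest pos >= 55 is 96 -> NC

Answer: NC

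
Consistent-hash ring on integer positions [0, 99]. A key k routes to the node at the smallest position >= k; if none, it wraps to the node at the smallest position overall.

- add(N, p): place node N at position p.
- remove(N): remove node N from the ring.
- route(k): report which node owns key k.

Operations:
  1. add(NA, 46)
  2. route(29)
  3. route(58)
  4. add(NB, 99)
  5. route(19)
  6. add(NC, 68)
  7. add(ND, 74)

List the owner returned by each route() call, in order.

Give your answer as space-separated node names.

Answer: NA NA NA

Derivation:
Op 1: add NA@46 -> ring=[46:NA]
Op 2: route key 29: smallest pos >= 29 is 46 -> NA
Op 3: route key 58: none >= 58, wrap to smallest pos 46 -> NA
Op 4: add NB@99 -> ring=[46:NA,99:NB]
Op 5: route key 19: smallest pos >= 19 is 46 -> NA
Op 6: add NC@68 -> ring=[46:NA,68:NC,99:NB]
Op 7: add ND@74 -> ring=[46:NA,68:NC,74:ND,99:NB]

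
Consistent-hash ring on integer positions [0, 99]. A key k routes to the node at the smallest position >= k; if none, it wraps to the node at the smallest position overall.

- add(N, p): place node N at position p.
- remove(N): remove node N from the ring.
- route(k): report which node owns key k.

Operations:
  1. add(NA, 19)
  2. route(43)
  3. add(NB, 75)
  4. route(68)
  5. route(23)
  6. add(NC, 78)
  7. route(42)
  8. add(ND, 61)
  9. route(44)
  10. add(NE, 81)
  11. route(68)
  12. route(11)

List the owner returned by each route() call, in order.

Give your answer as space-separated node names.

Answer: NA NB NB NB ND NB NA

Derivation:
Op 1: add NA@19 -> ring=[19:NA]
Op 2: route key 43: none >= 43, wrap to smallest pos 19 -> NA
Op 3: add NB@75 -> ring=[19:NA,75:NB]
Op 4: route key 68: smallest pos >= 68 is 75 -> NB
Op 5: route key 23: smallest pos >= 23 is 75 -> NB
Op 6: add NC@78 -> ring=[19:NA,75:NB,78:NC]
Op 7: route key 42: smallest pos >= 42 is 75 -> NB
Op 8: add ND@61 -> ring=[19:NA,61:ND,75:NB,78:NC]
Op 9: route key 44: smallest pos >= 44 is 61 -> ND
Op 10: add NE@81 -> ring=[19:NA,61:ND,75:NB,78:NC,81:NE]
Op 11: route key 68: smallest pos >= 68 is 75 -> NB
Op 12: route key 11: smallest pos >= 11 is 19 -> NA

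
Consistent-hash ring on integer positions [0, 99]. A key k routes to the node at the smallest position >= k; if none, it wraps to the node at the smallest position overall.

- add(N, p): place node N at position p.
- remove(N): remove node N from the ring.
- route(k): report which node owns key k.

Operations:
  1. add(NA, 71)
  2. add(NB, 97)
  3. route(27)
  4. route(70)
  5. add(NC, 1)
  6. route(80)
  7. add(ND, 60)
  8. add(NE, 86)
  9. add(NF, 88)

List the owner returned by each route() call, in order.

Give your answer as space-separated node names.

Answer: NA NA NB

Derivation:
Op 1: add NA@71 -> ring=[71:NA]
Op 2: add NB@97 -> ring=[71:NA,97:NB]
Op 3: route key 27: smallest pos >= 27 is 71 -> NA
Op 4: route key 70: smallest pos >= 70 is 71 -> NA
Op 5: add NC@1 -> ring=[1:NC,71:NA,97:NB]
Op 6: route key 80: smallest pos >= 80 is 97 -> NB
Op 7: add ND@60 -> ring=[1:NC,60:ND,71:NA,97:NB]
Op 8: add NE@86 -> ring=[1:NC,60:ND,71:NA,86:NE,97:NB]
Op 9: add NF@88 -> ring=[1:NC,60:ND,71:NA,86:NE,88:NF,97:NB]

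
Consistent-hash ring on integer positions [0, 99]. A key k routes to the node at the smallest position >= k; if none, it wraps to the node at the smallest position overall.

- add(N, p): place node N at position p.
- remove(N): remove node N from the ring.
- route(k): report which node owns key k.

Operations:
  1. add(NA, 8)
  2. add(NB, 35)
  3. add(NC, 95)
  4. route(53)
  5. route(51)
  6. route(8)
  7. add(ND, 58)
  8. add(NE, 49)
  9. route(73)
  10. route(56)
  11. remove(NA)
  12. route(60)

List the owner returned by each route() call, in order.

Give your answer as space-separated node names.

Op 1: add NA@8 -> ring=[8:NA]
Op 2: add NB@35 -> ring=[8:NA,35:NB]
Op 3: add NC@95 -> ring=[8:NA,35:NB,95:NC]
Op 4: route key 53: smallest pos >= 53 is 95 -> NC
Op 5: route key 51: smallest pos >= 51 is 95 -> NC
Op 6: route key 8: smallest pos >= 8 is 8 -> NA
Op 7: add ND@58 -> ring=[8:NA,35:NB,58:ND,95:NC]
Op 8: add NE@49 -> ring=[8:NA,35:NB,49:NE,58:ND,95:NC]
Op 9: route key 73: smallest pos >= 73 is 95 -> NC
Op 10: route key 56: smallest pos >= 56 is 58 -> ND
Op 11: remove NA -> ring=[35:NB,49:NE,58:ND,95:NC]
Op 12: route key 60: smallest pos >= 60 is 95 -> NC

Answer: NC NC NA NC ND NC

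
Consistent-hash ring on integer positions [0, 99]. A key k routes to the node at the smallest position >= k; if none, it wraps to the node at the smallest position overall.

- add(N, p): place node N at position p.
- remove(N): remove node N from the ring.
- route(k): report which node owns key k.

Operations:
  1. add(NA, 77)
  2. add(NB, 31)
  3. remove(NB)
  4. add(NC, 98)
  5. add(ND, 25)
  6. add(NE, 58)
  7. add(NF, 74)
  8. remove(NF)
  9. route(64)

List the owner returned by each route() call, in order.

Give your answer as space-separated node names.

Answer: NA

Derivation:
Op 1: add NA@77 -> ring=[77:NA]
Op 2: add NB@31 -> ring=[31:NB,77:NA]
Op 3: remove NB -> ring=[77:NA]
Op 4: add NC@98 -> ring=[77:NA,98:NC]
Op 5: add ND@25 -> ring=[25:ND,77:NA,98:NC]
Op 6: add NE@58 -> ring=[25:ND,58:NE,77:NA,98:NC]
Op 7: add NF@74 -> ring=[25:ND,58:NE,74:NF,77:NA,98:NC]
Op 8: remove NF -> ring=[25:ND,58:NE,77:NA,98:NC]
Op 9: route key 64: smallest pos >= 64 is 77 -> NA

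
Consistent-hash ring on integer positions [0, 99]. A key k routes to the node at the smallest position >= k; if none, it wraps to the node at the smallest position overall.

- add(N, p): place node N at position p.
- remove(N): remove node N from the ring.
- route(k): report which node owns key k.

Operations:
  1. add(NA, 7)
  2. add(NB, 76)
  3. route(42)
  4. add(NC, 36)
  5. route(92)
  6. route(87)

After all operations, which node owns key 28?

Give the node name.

Answer: NC

Derivation:
Op 1: add NA@7 -> ring=[7:NA]
Op 2: add NB@76 -> ring=[7:NA,76:NB]
Op 3: route key 42: smallest pos >= 42 is 76 -> NB
Op 4: add NC@36 -> ring=[7:NA,36:NC,76:NB]
Op 5: route key 92: none >= 92, wrap to smallest pos 7 -> NA
Op 6: route key 87: none >= 87, wrap to smallest pos 7 -> NA
Final route key 28: smallest pos >= 28 is 36 -> NC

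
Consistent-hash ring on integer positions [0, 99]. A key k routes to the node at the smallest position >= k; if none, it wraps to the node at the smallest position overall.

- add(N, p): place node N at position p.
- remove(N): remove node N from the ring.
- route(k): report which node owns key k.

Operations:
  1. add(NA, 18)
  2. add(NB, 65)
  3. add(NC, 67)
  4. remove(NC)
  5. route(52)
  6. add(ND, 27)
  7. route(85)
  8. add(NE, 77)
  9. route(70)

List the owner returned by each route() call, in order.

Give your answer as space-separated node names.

Op 1: add NA@18 -> ring=[18:NA]
Op 2: add NB@65 -> ring=[18:NA,65:NB]
Op 3: add NC@67 -> ring=[18:NA,65:NB,67:NC]
Op 4: remove NC -> ring=[18:NA,65:NB]
Op 5: route key 52: smallest pos >= 52 is 65 -> NB
Op 6: add ND@27 -> ring=[18:NA,27:ND,65:NB]
Op 7: route key 85: none >= 85, wrap to smallest pos 18 -> NA
Op 8: add NE@77 -> ring=[18:NA,27:ND,65:NB,77:NE]
Op 9: route key 70: smallest pos >= 70 is 77 -> NE

Answer: NB NA NE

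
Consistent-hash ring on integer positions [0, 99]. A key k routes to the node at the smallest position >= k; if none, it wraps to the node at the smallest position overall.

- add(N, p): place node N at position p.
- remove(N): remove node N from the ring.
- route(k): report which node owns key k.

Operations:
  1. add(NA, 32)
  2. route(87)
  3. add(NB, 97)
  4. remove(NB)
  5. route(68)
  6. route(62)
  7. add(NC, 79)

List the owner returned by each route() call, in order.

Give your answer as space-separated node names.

Answer: NA NA NA

Derivation:
Op 1: add NA@32 -> ring=[32:NA]
Op 2: route key 87: none >= 87, wrap to smallest pos 32 -> NA
Op 3: add NB@97 -> ring=[32:NA,97:NB]
Op 4: remove NB -> ring=[32:NA]
Op 5: route key 68: none >= 68, wrap to smallest pos 32 -> NA
Op 6: route key 62: none >= 62, wrap to smallest pos 32 -> NA
Op 7: add NC@79 -> ring=[32:NA,79:NC]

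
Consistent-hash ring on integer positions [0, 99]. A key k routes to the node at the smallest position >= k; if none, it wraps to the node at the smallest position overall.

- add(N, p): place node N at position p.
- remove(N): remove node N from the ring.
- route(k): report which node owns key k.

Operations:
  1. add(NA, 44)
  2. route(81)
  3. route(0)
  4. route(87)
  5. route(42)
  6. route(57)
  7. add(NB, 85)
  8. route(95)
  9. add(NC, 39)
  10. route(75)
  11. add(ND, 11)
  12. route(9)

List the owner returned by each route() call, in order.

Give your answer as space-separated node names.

Op 1: add NA@44 -> ring=[44:NA]
Op 2: route key 81: none >= 81, wrap to smallest pos 44 -> NA
Op 3: route key 0: smallest pos >= 0 is 44 -> NA
Op 4: route key 87: none >= 87, wrap to smallest pos 44 -> NA
Op 5: route key 42: smallest pos >= 42 is 44 -> NA
Op 6: route key 57: none >= 57, wrap to smallest pos 44 -> NA
Op 7: add NB@85 -> ring=[44:NA,85:NB]
Op 8: route key 95: none >= 95, wrap to smallest pos 44 -> NA
Op 9: add NC@39 -> ring=[39:NC,44:NA,85:NB]
Op 10: route key 75: smallest pos >= 75 is 85 -> NB
Op 11: add ND@11 -> ring=[11:ND,39:NC,44:NA,85:NB]
Op 12: route key 9: smallest pos >= 9 is 11 -> ND

Answer: NA NA NA NA NA NA NB ND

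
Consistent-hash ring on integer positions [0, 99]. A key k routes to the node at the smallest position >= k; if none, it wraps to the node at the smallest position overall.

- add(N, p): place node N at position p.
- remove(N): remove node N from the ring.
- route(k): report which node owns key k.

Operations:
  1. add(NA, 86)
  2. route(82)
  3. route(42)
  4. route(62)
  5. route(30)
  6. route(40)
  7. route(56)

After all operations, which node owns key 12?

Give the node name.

Answer: NA

Derivation:
Op 1: add NA@86 -> ring=[86:NA]
Op 2: route key 82: smallest pos >= 82 is 86 -> NA
Op 3: route key 42: smallest pos >= 42 is 86 -> NA
Op 4: route key 62: smallest pos >= 62 is 86 -> NA
Op 5: route key 30: smallest pos >= 30 is 86 -> NA
Op 6: route key 40: smallest pos >= 40 is 86 -> NA
Op 7: route key 56: smallest pos >= 56 is 86 -> NA
Final route key 12: smallest pos >= 12 is 86 -> NA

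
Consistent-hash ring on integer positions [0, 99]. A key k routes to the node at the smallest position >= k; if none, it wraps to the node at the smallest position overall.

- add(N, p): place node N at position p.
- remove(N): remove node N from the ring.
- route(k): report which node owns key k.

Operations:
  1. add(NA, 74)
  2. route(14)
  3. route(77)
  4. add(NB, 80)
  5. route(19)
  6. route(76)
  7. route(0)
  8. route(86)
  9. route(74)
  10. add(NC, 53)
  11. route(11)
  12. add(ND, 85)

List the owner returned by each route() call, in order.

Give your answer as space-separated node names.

Answer: NA NA NA NB NA NA NA NC

Derivation:
Op 1: add NA@74 -> ring=[74:NA]
Op 2: route key 14: smallest pos >= 14 is 74 -> NA
Op 3: route key 77: none >= 77, wrap to smallest pos 74 -> NA
Op 4: add NB@80 -> ring=[74:NA,80:NB]
Op 5: route key 19: smallest pos >= 19 is 74 -> NA
Op 6: route key 76: smallest pos >= 76 is 80 -> NB
Op 7: route key 0: smallest pos >= 0 is 74 -> NA
Op 8: route key 86: none >= 86, wrap to smallest pos 74 -> NA
Op 9: route key 74: smallest pos >= 74 is 74 -> NA
Op 10: add NC@53 -> ring=[53:NC,74:NA,80:NB]
Op 11: route key 11: smallest pos >= 11 is 53 -> NC
Op 12: add ND@85 -> ring=[53:NC,74:NA,80:NB,85:ND]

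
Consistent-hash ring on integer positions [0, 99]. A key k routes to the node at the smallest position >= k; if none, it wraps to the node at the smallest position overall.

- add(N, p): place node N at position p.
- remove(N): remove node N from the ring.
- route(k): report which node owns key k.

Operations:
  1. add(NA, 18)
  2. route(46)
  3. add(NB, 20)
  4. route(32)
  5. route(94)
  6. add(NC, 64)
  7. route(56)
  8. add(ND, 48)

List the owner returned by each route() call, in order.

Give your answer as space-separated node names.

Op 1: add NA@18 -> ring=[18:NA]
Op 2: route key 46: none >= 46, wrap to smallest pos 18 -> NA
Op 3: add NB@20 -> ring=[18:NA,20:NB]
Op 4: route key 32: none >= 32, wrap to smallest pos 18 -> NA
Op 5: route key 94: none >= 94, wrap to smallest pos 18 -> NA
Op 6: add NC@64 -> ring=[18:NA,20:NB,64:NC]
Op 7: route key 56: smallest pos >= 56 is 64 -> NC
Op 8: add ND@48 -> ring=[18:NA,20:NB,48:ND,64:NC]

Answer: NA NA NA NC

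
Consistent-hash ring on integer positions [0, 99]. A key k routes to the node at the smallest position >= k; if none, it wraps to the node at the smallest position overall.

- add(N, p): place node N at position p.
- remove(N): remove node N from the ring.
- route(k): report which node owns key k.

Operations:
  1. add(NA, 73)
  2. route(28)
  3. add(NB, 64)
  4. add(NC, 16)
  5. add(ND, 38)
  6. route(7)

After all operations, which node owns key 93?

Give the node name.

Answer: NC

Derivation:
Op 1: add NA@73 -> ring=[73:NA]
Op 2: route key 28: smallest pos >= 28 is 73 -> NA
Op 3: add NB@64 -> ring=[64:NB,73:NA]
Op 4: add NC@16 -> ring=[16:NC,64:NB,73:NA]
Op 5: add ND@38 -> ring=[16:NC,38:ND,64:NB,73:NA]
Op 6: route key 7: smallest pos >= 7 is 16 -> NC
Final route key 93: none >= 93, wrap to smallest pos 16 -> NC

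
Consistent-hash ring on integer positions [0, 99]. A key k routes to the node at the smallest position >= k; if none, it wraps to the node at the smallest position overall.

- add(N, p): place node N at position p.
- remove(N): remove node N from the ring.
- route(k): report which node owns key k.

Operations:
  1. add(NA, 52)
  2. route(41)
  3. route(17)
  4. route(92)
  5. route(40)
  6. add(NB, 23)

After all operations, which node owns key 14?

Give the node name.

Op 1: add NA@52 -> ring=[52:NA]
Op 2: route key 41: smallest pos >= 41 is 52 -> NA
Op 3: route key 17: smallest pos >= 17 is 52 -> NA
Op 4: route key 92: none >= 92, wrap to smallest pos 52 -> NA
Op 5: route key 40: smallest pos >= 40 is 52 -> NA
Op 6: add NB@23 -> ring=[23:NB,52:NA]
Final route key 14: smallest pos >= 14 is 23 -> NB

Answer: NB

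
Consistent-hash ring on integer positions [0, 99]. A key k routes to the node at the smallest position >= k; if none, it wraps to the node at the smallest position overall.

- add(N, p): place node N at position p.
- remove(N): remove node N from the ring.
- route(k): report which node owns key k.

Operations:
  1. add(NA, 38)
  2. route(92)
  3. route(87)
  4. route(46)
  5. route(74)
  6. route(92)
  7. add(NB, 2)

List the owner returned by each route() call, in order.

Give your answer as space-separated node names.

Answer: NA NA NA NA NA

Derivation:
Op 1: add NA@38 -> ring=[38:NA]
Op 2: route key 92: none >= 92, wrap to smallest pos 38 -> NA
Op 3: route key 87: none >= 87, wrap to smallest pos 38 -> NA
Op 4: route key 46: none >= 46, wrap to smallest pos 38 -> NA
Op 5: route key 74: none >= 74, wrap to smallest pos 38 -> NA
Op 6: route key 92: none >= 92, wrap to smallest pos 38 -> NA
Op 7: add NB@2 -> ring=[2:NB,38:NA]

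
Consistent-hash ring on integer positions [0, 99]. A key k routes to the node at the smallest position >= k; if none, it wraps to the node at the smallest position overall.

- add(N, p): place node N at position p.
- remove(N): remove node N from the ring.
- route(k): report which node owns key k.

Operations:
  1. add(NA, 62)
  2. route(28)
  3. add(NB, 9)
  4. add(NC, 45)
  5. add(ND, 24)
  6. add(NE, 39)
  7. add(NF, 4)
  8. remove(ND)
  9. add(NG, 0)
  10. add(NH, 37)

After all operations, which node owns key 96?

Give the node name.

Answer: NG

Derivation:
Op 1: add NA@62 -> ring=[62:NA]
Op 2: route key 28: smallest pos >= 28 is 62 -> NA
Op 3: add NB@9 -> ring=[9:NB,62:NA]
Op 4: add NC@45 -> ring=[9:NB,45:NC,62:NA]
Op 5: add ND@24 -> ring=[9:NB,24:ND,45:NC,62:NA]
Op 6: add NE@39 -> ring=[9:NB,24:ND,39:NE,45:NC,62:NA]
Op 7: add NF@4 -> ring=[4:NF,9:NB,24:ND,39:NE,45:NC,62:NA]
Op 8: remove ND -> ring=[4:NF,9:NB,39:NE,45:NC,62:NA]
Op 9: add NG@0 -> ring=[0:NG,4:NF,9:NB,39:NE,45:NC,62:NA]
Op 10: add NH@37 -> ring=[0:NG,4:NF,9:NB,37:NH,39:NE,45:NC,62:NA]
Final route key 96: none >= 96, wrap to smallest pos 0 -> NG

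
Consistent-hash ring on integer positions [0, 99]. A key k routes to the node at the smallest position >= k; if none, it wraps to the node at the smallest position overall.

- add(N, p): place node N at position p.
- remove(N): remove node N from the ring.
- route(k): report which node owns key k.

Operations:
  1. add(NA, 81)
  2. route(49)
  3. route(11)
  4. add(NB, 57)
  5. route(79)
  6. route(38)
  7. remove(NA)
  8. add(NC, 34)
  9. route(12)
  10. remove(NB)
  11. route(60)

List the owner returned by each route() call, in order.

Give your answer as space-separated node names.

Op 1: add NA@81 -> ring=[81:NA]
Op 2: route key 49: smallest pos >= 49 is 81 -> NA
Op 3: route key 11: smallest pos >= 11 is 81 -> NA
Op 4: add NB@57 -> ring=[57:NB,81:NA]
Op 5: route key 79: smallest pos >= 79 is 81 -> NA
Op 6: route key 38: smallest pos >= 38 is 57 -> NB
Op 7: remove NA -> ring=[57:NB]
Op 8: add NC@34 -> ring=[34:NC,57:NB]
Op 9: route key 12: smallest pos >= 12 is 34 -> NC
Op 10: remove NB -> ring=[34:NC]
Op 11: route key 60: none >= 60, wrap to smallest pos 34 -> NC

Answer: NA NA NA NB NC NC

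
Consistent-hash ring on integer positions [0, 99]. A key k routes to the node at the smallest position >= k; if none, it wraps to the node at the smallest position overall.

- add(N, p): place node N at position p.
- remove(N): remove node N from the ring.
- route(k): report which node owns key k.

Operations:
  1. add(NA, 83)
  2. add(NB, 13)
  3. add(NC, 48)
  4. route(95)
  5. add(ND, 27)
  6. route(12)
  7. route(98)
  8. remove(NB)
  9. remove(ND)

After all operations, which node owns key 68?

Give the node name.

Op 1: add NA@83 -> ring=[83:NA]
Op 2: add NB@13 -> ring=[13:NB,83:NA]
Op 3: add NC@48 -> ring=[13:NB,48:NC,83:NA]
Op 4: route key 95: none >= 95, wrap to smallest pos 13 -> NB
Op 5: add ND@27 -> ring=[13:NB,27:ND,48:NC,83:NA]
Op 6: route key 12: smallest pos >= 12 is 13 -> NB
Op 7: route key 98: none >= 98, wrap to smallest pos 13 -> NB
Op 8: remove NB -> ring=[27:ND,48:NC,83:NA]
Op 9: remove ND -> ring=[48:NC,83:NA]
Final route key 68: smallest pos >= 68 is 83 -> NA

Answer: NA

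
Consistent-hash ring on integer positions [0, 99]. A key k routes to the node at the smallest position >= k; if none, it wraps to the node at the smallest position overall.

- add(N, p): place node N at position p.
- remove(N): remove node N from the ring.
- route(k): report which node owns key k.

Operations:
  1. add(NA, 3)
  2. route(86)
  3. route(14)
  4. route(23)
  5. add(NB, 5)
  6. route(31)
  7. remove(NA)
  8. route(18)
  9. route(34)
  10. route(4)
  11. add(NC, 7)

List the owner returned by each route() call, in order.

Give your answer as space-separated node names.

Answer: NA NA NA NA NB NB NB

Derivation:
Op 1: add NA@3 -> ring=[3:NA]
Op 2: route key 86: none >= 86, wrap to smallest pos 3 -> NA
Op 3: route key 14: none >= 14, wrap to smallest pos 3 -> NA
Op 4: route key 23: none >= 23, wrap to smallest pos 3 -> NA
Op 5: add NB@5 -> ring=[3:NA,5:NB]
Op 6: route key 31: none >= 31, wrap to smallest pos 3 -> NA
Op 7: remove NA -> ring=[5:NB]
Op 8: route key 18: none >= 18, wrap to smallest pos 5 -> NB
Op 9: route key 34: none >= 34, wrap to smallest pos 5 -> NB
Op 10: route key 4: smallest pos >= 4 is 5 -> NB
Op 11: add NC@7 -> ring=[5:NB,7:NC]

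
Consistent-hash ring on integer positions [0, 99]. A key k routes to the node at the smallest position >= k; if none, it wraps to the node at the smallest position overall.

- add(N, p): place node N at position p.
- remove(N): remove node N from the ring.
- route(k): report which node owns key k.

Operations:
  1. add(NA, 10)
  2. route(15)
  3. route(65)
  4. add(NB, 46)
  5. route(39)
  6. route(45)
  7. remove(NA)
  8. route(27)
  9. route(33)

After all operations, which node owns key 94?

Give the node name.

Answer: NB

Derivation:
Op 1: add NA@10 -> ring=[10:NA]
Op 2: route key 15: none >= 15, wrap to smallest pos 10 -> NA
Op 3: route key 65: none >= 65, wrap to smallest pos 10 -> NA
Op 4: add NB@46 -> ring=[10:NA,46:NB]
Op 5: route key 39: smallest pos >= 39 is 46 -> NB
Op 6: route key 45: smallest pos >= 45 is 46 -> NB
Op 7: remove NA -> ring=[46:NB]
Op 8: route key 27: smallest pos >= 27 is 46 -> NB
Op 9: route key 33: smallest pos >= 33 is 46 -> NB
Final route key 94: none >= 94, wrap to smallest pos 46 -> NB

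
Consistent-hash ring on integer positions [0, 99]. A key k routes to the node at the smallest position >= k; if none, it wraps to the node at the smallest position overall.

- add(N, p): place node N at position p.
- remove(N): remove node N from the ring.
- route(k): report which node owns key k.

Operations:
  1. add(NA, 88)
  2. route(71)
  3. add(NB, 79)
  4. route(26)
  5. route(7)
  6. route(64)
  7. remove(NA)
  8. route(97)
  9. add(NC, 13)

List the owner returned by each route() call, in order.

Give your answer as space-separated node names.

Op 1: add NA@88 -> ring=[88:NA]
Op 2: route key 71: smallest pos >= 71 is 88 -> NA
Op 3: add NB@79 -> ring=[79:NB,88:NA]
Op 4: route key 26: smallest pos >= 26 is 79 -> NB
Op 5: route key 7: smallest pos >= 7 is 79 -> NB
Op 6: route key 64: smallest pos >= 64 is 79 -> NB
Op 7: remove NA -> ring=[79:NB]
Op 8: route key 97: none >= 97, wrap to smallest pos 79 -> NB
Op 9: add NC@13 -> ring=[13:NC,79:NB]

Answer: NA NB NB NB NB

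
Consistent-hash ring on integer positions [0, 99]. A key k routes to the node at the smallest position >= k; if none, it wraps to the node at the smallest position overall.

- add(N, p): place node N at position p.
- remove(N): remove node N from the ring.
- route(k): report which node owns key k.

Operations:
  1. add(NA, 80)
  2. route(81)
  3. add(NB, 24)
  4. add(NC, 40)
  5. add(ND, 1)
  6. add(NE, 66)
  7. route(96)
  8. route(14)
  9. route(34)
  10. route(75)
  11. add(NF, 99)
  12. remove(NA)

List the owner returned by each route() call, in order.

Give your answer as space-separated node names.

Answer: NA ND NB NC NA

Derivation:
Op 1: add NA@80 -> ring=[80:NA]
Op 2: route key 81: none >= 81, wrap to smallest pos 80 -> NA
Op 3: add NB@24 -> ring=[24:NB,80:NA]
Op 4: add NC@40 -> ring=[24:NB,40:NC,80:NA]
Op 5: add ND@1 -> ring=[1:ND,24:NB,40:NC,80:NA]
Op 6: add NE@66 -> ring=[1:ND,24:NB,40:NC,66:NE,80:NA]
Op 7: route key 96: none >= 96, wrap to smallest pos 1 -> ND
Op 8: route key 14: smallest pos >= 14 is 24 -> NB
Op 9: route key 34: smallest pos >= 34 is 40 -> NC
Op 10: route key 75: smallest pos >= 75 is 80 -> NA
Op 11: add NF@99 -> ring=[1:ND,24:NB,40:NC,66:NE,80:NA,99:NF]
Op 12: remove NA -> ring=[1:ND,24:NB,40:NC,66:NE,99:NF]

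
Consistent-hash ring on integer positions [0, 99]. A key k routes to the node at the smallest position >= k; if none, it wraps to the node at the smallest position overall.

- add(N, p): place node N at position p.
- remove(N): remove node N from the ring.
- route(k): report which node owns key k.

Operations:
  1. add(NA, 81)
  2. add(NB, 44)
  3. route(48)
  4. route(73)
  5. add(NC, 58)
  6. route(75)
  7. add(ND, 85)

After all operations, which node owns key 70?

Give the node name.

Op 1: add NA@81 -> ring=[81:NA]
Op 2: add NB@44 -> ring=[44:NB,81:NA]
Op 3: route key 48: smallest pos >= 48 is 81 -> NA
Op 4: route key 73: smallest pos >= 73 is 81 -> NA
Op 5: add NC@58 -> ring=[44:NB,58:NC,81:NA]
Op 6: route key 75: smallest pos >= 75 is 81 -> NA
Op 7: add ND@85 -> ring=[44:NB,58:NC,81:NA,85:ND]
Final route key 70: smallest pos >= 70 is 81 -> NA

Answer: NA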